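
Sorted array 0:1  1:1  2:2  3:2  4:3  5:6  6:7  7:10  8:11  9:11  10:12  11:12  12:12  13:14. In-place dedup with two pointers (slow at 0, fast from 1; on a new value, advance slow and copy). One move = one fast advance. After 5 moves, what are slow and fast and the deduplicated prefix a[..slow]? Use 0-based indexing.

slow=0 fast=1: a[fast]=1=a[slow] dup, fast++
slow=0 fast=2: a[fast]=2≠a[slow]=1 write a[1]=2, slow++,fast++
slow=1 fast=3: a[fast]=2=a[slow] dup, fast++
slow=1 fast=4: a[fast]=3≠a[slow]=2 write a[2]=3, slow++,fast++
slow=2 fast=5: a[fast]=6≠a[slow]=3 write a[3]=6, slow++,fast++

slow=3, fast=6, prefix=[1, 2, 3, 6]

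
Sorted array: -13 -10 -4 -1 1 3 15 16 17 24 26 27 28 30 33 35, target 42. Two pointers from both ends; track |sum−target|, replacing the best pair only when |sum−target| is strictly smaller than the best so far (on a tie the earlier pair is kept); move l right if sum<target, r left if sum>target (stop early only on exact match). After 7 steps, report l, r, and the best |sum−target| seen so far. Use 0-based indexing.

[0,15] -13+35=22 d=20 * → l++
[1,15] -10+35=25 d=17 * → l++
[2,15] -4+35=31 d=11 * → l++
[3,15] -1+35=34 d=8 * → l++
[4,15] 1+35=36 d=6 * → l++
[5,15] 3+35=38 d=4 * → l++
[6,15] 15+35=50 d=8 → r--

l=6, r=14, best |Δ|=4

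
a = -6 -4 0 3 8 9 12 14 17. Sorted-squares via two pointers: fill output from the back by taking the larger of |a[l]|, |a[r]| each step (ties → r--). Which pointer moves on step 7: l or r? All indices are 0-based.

l

[0,8] |-6|<=|17| out[8]=289 → r--
[0,7] |-6|<=|14| out[7]=196 → r--
[0,6] |-6|<=|12| out[6]=144 → r--
[0,5] |-6|<=|9| out[5]=81 → r--
[0,4] |-6|<=|8| out[4]=64 → r--
[0,3] |-6|>|3| out[3]=36 → l++
[1,3] |-4|>|3| out[2]=16 → l++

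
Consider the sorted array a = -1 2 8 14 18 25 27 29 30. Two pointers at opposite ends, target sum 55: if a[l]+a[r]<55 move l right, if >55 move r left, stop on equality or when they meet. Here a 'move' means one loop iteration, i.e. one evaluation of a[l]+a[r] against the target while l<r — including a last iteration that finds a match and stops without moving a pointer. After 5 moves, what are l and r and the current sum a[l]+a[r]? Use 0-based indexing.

l=5, r=8, sum=55

l=0 r=8: -1+30=29 <55, l++
l=1 r=8: 2+30=32 <55, l++
l=2 r=8: 8+30=38 <55, l++
l=3 r=8: 14+30=44 <55, l++
l=4 r=8: 18+30=48 <55, l++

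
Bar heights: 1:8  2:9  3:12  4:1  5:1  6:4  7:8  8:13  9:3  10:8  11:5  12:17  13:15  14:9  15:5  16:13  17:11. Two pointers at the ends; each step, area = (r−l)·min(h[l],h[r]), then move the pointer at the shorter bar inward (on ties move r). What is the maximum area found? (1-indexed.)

l=1 r=17: min(8,11)*16=128 best=128 *, l++
l=2 r=17: min(9,11)*15=135 best=135 *, l++
l=3 r=17: min(12,11)*14=154 best=154 *, r--
l=3 r=16: min(12,13)*13=156 best=156 *, l++
l=4 r=16: min(1,13)*12=12 best=156, l++
l=5 r=16: min(1,13)*11=11 best=156, l++
l=6 r=16: min(4,13)*10=40 best=156, l++
l=7 r=16: min(8,13)*9=72 best=156, l++
l=8 r=16: min(13,13)*8=104 best=156, r--
l=8 r=15: min(13,5)*7=35 best=156, r--
l=8 r=14: min(13,9)*6=54 best=156, r--
l=8 r=13: min(13,15)*5=65 best=156, l++
l=9 r=13: min(3,15)*4=12 best=156, l++
l=10 r=13: min(8,15)*3=24 best=156, l++
l=11 r=13: min(5,15)*2=10 best=156, l++
l=12 r=13: min(17,15)*1=15 best=156, r--

max area = 156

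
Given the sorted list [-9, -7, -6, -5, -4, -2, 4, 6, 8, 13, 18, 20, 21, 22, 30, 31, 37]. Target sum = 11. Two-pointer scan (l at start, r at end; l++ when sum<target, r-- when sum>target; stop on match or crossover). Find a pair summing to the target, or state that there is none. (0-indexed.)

(-9, 20)

[0,16] -9+37=28 >11 → r--
[0,15] -9+31=22 >11 → r--
[0,14] -9+30=21 >11 → r--
[0,13] -9+22=13 >11 → r--
[0,12] -9+21=12 >11 → r--
[0,11] -9+20=11 → found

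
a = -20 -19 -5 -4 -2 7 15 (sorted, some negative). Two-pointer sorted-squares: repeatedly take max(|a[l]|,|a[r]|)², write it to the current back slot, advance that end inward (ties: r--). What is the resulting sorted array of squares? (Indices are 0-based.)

[0,6] |-20|>|15| out[6]=400 → l++
[1,6] |-19|>|15| out[5]=361 → l++
[2,6] |-5|<=|15| out[4]=225 → r--
[2,5] |-5|<=|7| out[3]=49 → r--
[2,4] |-5|>|-2| out[2]=25 → l++
[3,4] |-4|>|-2| out[1]=16 → l++
[4,4] |-2|<=|-2| out[0]=4 → r--

[4, 16, 25, 49, 225, 361, 400]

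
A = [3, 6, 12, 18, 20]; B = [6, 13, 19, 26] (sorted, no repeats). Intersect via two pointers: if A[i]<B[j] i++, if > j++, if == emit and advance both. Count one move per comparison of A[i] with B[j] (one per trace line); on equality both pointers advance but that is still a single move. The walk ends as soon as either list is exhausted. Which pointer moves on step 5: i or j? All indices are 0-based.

[i=0,j=0] 3<6 → i++
[i=1,j=0] 6==6 emit → i++,j++
[i=2,j=1] 12<13 → i++
[i=3,j=1] 18>13 → j++
[i=3,j=2] 18<19 → i++

i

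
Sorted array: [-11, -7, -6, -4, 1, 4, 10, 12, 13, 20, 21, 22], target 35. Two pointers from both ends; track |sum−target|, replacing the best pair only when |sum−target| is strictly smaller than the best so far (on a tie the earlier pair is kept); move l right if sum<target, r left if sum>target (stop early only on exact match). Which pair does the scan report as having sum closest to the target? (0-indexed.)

pair (13, 22) with sum 35 (|Δ|=0)

l=0 r=11: -11+22=11 d=24 *, l++
l=1 r=11: -7+22=15 d=20 *, l++
l=2 r=11: -6+22=16 d=19 *, l++
l=3 r=11: -4+22=18 d=17 *, l++
l=4 r=11: 1+22=23 d=12 *, l++
l=5 r=11: 4+22=26 d=9 *, l++
l=6 r=11: 10+22=32 d=3 *, l++
l=7 r=11: 12+22=34 d=1 *, l++
l=8 r=11: 13+22=35 d=0 *, stop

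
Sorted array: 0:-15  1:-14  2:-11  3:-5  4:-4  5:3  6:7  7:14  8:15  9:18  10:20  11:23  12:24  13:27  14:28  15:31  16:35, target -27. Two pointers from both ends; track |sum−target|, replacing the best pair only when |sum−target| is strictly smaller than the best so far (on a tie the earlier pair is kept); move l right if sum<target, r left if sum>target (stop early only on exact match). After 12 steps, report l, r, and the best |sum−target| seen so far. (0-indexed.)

[0,16] -15+35=20 d=47 * → r--
[0,15] -15+31=16 d=43 * → r--
[0,14] -15+28=13 d=40 * → r--
[0,13] -15+27=12 d=39 * → r--
[0,12] -15+24=9 d=36 * → r--
[0,11] -15+23=8 d=35 * → r--
[0,10] -15+20=5 d=32 * → r--
[0,9] -15+18=3 d=30 * → r--
[0,8] -15+15=0 d=27 * → r--
[0,7] -15+14=-1 d=26 * → r--
[0,6] -15+7=-8 d=19 * → r--
[0,5] -15+3=-12 d=15 * → r--

l=0, r=4, best |Δ|=15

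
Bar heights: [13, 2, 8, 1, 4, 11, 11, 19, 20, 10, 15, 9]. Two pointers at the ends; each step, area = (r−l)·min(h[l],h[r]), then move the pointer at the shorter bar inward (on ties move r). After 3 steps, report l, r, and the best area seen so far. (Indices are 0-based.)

l=0 r=11: min(13,9)*11=99 best=99 *, r--
l=0 r=10: min(13,15)*10=130 best=130 *, l++
l=1 r=10: min(2,15)*9=18 best=130, l++

l=2, r=10, best area=130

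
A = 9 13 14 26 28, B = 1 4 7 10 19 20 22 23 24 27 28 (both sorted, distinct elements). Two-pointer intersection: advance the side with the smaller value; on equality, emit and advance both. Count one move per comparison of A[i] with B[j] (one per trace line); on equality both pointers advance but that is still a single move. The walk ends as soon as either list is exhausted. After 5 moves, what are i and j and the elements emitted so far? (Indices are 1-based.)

i=2, j=5, emitted=[]

[i=1,j=1] 9>1 → j++
[i=1,j=2] 9>4 → j++
[i=1,j=3] 9>7 → j++
[i=1,j=4] 9<10 → i++
[i=2,j=4] 13>10 → j++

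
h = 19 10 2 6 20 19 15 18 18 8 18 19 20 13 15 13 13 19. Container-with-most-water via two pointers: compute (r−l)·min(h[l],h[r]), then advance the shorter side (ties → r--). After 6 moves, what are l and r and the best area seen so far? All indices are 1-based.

l=2, r=13, best area=323

l=1 r=18: min(19,19)*17=323 best=323 *, r--
l=1 r=17: min(19,13)*16=208 best=323, r--
l=1 r=16: min(19,13)*15=195 best=323, r--
l=1 r=15: min(19,15)*14=210 best=323, r--
l=1 r=14: min(19,13)*13=169 best=323, r--
l=1 r=13: min(19,20)*12=228 best=323, l++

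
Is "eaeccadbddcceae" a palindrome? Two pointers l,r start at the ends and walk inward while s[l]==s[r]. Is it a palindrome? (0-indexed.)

not a palindrome (mismatch at 5,9)

[0,14] 'e'=='e' → l++,r--
[1,13] 'a'=='a' → l++,r--
[2,12] 'e'=='e' → l++,r--
[3,11] 'c'=='c' → l++,r--
[4,10] 'c'=='c' → l++,r--
[5,9] 'a'!='d' → stop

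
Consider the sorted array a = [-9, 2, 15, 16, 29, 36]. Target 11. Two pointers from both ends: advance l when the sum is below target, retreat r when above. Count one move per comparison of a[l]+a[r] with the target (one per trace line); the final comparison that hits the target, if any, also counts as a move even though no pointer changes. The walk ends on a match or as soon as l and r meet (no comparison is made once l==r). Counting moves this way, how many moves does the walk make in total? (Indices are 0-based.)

l=0 r=5: -9+36=27 >11, r--
l=0 r=4: -9+29=20 >11, r--
l=0 r=3: -9+16=7 <11, l++
l=1 r=3: 2+16=18 >11, r--
l=1 r=2: 2+15=17 >11, r--

5 moves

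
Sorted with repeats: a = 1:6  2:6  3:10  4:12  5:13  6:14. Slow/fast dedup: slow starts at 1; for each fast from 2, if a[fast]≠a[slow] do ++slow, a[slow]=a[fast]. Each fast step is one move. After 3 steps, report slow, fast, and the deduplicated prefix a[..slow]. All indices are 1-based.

(s=1,f=2) a[fast]=6=a[slow] dup → fast++
(s=1,f=3) a[fast]=10≠a[slow]=6 write a[2]=10 → slow++,fast++
(s=2,f=4) a[fast]=12≠a[slow]=10 write a[3]=12 → slow++,fast++

slow=3, fast=5, prefix=[6, 10, 12]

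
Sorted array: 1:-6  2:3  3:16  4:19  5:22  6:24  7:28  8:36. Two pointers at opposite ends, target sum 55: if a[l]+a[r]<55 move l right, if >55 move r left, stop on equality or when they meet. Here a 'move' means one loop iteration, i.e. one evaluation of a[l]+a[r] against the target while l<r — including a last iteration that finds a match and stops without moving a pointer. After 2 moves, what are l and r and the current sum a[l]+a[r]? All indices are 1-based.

l=1 r=8: -6+36=30 <55, l++
l=2 r=8: 3+36=39 <55, l++

l=3, r=8, sum=52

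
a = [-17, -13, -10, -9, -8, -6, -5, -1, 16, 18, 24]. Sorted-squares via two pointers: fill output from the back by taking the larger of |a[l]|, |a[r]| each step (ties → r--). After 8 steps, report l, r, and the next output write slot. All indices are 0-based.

l=5, r=7, next write slot=2

l=0 r=10: |-17|<=|24| out[10]=576, r--
l=0 r=9: |-17|<=|18| out[9]=324, r--
l=0 r=8: |-17|>|16| out[8]=289, l++
l=1 r=8: |-13|<=|16| out[7]=256, r--
l=1 r=7: |-13|>|-1| out[6]=169, l++
l=2 r=7: |-10|>|-1| out[5]=100, l++
l=3 r=7: |-9|>|-1| out[4]=81, l++
l=4 r=7: |-8|>|-1| out[3]=64, l++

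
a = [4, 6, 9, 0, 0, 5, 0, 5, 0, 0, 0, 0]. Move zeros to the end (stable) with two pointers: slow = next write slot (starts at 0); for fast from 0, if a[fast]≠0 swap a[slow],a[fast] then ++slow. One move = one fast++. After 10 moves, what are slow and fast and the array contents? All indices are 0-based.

slow=5, fast=10, a=[4, 6, 9, 5, 5, 0, 0, 0, 0, 0, 0, 0]

slow=0 fast=0: a[fast]=4≠0 swap→a[0]=4, slow++,fast++
slow=1 fast=1: a[fast]=6≠0 swap→a[1]=6, slow++,fast++
slow=2 fast=2: a[fast]=9≠0 swap→a[2]=9, slow++,fast++
slow=3 fast=3: a[fast]=0, fast++
slow=3 fast=4: a[fast]=0, fast++
slow=3 fast=5: a[fast]=5≠0 swap→a[3]=5, slow++,fast++
slow=4 fast=6: a[fast]=0, fast++
slow=4 fast=7: a[fast]=5≠0 swap→a[4]=5, slow++,fast++
slow=5 fast=8: a[fast]=0, fast++
slow=5 fast=9: a[fast]=0, fast++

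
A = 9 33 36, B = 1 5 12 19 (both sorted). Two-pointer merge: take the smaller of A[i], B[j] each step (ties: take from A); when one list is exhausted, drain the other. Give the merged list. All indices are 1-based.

[1, 5, 9, 12, 19, 33, 36]

[i=1,j=1] A[i]=9>B[j]=1 take 1 → j++
[i=1,j=2] A[i]=9>B[j]=5 take 5 → j++
[i=1,j=3] A[i]=9<=B[j]=12 take 9 → i++
[i=2,j=3] A[i]=33>B[j]=12 take 12 → j++
[i=2,j=4] A[i]=33>B[j]=19 take 19 → j++
[i=2,j=5] B done, take A[i]=33 → i++
[i=3,j=5] B done, take A[i]=36 → i++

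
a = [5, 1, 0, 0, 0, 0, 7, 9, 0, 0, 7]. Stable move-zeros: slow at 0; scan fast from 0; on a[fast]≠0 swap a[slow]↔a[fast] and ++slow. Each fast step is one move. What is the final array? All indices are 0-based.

[5, 1, 7, 9, 7, 0, 0, 0, 0, 0, 0]

slow=0 fast=0: a[fast]=5≠0 swap→a[0]=5, slow++,fast++
slow=1 fast=1: a[fast]=1≠0 swap→a[1]=1, slow++,fast++
slow=2 fast=2: a[fast]=0, fast++
slow=2 fast=3: a[fast]=0, fast++
slow=2 fast=4: a[fast]=0, fast++
slow=2 fast=5: a[fast]=0, fast++
slow=2 fast=6: a[fast]=7≠0 swap→a[2]=7, slow++,fast++
slow=3 fast=7: a[fast]=9≠0 swap→a[3]=9, slow++,fast++
slow=4 fast=8: a[fast]=0, fast++
slow=4 fast=9: a[fast]=0, fast++
slow=4 fast=10: a[fast]=7≠0 swap→a[4]=7, slow++,fast++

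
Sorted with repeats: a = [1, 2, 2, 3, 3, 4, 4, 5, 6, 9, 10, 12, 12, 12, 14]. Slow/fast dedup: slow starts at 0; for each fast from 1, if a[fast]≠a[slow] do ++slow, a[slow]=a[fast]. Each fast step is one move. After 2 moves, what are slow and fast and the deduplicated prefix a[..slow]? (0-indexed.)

(s=0,f=1) a[fast]=2≠a[slow]=1 write a[1]=2 → slow++,fast++
(s=1,f=2) a[fast]=2=a[slow] dup → fast++

slow=1, fast=3, prefix=[1, 2]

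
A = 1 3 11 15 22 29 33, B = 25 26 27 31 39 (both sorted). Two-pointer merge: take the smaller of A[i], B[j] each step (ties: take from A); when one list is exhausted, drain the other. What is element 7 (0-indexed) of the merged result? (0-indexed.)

[i=0,j=0] A[i]=1<=B[j]=25 take 1 → i++
[i=1,j=0] A[i]=3<=B[j]=25 take 3 → i++
[i=2,j=0] A[i]=11<=B[j]=25 take 11 → i++
[i=3,j=0] A[i]=15<=B[j]=25 take 15 → i++
[i=4,j=0] A[i]=22<=B[j]=25 take 22 → i++
[i=5,j=0] A[i]=29>B[j]=25 take 25 → j++
[i=5,j=1] A[i]=29>B[j]=26 take 26 → j++
[i=5,j=2] A[i]=29>B[j]=27 take 27 → j++
[i=5,j=3] A[i]=29<=B[j]=31 take 29 → i++
[i=6,j=3] A[i]=33>B[j]=31 take 31 → j++
[i=6,j=4] A[i]=33<=B[j]=39 take 33 → i++
[i=7,j=4] A done, take B[j]=39 → j++

merged[7] = 27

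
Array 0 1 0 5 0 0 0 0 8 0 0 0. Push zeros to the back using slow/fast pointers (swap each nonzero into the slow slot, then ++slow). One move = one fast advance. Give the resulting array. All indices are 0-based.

[1, 5, 8, 0, 0, 0, 0, 0, 0, 0, 0, 0]

(s=0,f=0) a[fast]=0 → fast++
(s=0,f=1) a[fast]=1≠0 swap→a[0]=1 → slow++,fast++
(s=1,f=2) a[fast]=0 → fast++
(s=1,f=3) a[fast]=5≠0 swap→a[1]=5 → slow++,fast++
(s=2,f=4) a[fast]=0 → fast++
(s=2,f=5) a[fast]=0 → fast++
(s=2,f=6) a[fast]=0 → fast++
(s=2,f=7) a[fast]=0 → fast++
(s=2,f=8) a[fast]=8≠0 swap→a[2]=8 → slow++,fast++
(s=3,f=9) a[fast]=0 → fast++
(s=3,f=10) a[fast]=0 → fast++
(s=3,f=11) a[fast]=0 → fast++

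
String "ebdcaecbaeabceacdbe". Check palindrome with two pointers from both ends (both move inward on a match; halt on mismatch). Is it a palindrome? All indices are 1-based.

[1,19] 'e'=='e' → l++,r--
[2,18] 'b'=='b' → l++,r--
[3,17] 'd'=='d' → l++,r--
[4,16] 'c'=='c' → l++,r--
[5,15] 'a'=='a' → l++,r--
[6,14] 'e'=='e' → l++,r--
[7,13] 'c'=='c' → l++,r--
[8,12] 'b'=='b' → l++,r--
[9,11] 'a'=='a' → l++,r--

palindrome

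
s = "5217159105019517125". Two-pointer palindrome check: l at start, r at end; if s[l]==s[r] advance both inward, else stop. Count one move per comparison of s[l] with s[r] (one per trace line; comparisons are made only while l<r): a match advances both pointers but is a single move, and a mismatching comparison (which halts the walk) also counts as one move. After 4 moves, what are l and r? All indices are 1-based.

l=1 r=19: '5'=='5', l++,r--
l=2 r=18: '2'=='2', l++,r--
l=3 r=17: '1'=='1', l++,r--
l=4 r=16: '7'=='7', l++,r--

l=5, r=15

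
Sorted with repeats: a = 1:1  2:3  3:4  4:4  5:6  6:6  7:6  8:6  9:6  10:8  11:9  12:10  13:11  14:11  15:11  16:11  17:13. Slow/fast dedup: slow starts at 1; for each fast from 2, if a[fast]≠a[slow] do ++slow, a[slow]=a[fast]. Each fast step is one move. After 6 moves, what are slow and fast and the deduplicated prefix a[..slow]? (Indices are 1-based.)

slow=4, fast=8, prefix=[1, 3, 4, 6]

(s=1,f=2) a[fast]=3≠a[slow]=1 write a[2]=3 → slow++,fast++
(s=2,f=3) a[fast]=4≠a[slow]=3 write a[3]=4 → slow++,fast++
(s=3,f=4) a[fast]=4=a[slow] dup → fast++
(s=3,f=5) a[fast]=6≠a[slow]=4 write a[4]=6 → slow++,fast++
(s=4,f=6) a[fast]=6=a[slow] dup → fast++
(s=4,f=7) a[fast]=6=a[slow] dup → fast++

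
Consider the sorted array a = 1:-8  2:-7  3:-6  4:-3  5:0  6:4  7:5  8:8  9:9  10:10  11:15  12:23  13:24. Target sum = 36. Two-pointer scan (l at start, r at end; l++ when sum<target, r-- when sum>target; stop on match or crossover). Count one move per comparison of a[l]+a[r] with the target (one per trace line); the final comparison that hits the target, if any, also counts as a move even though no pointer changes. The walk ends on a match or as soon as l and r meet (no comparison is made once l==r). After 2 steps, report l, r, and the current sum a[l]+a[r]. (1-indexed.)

[1,13] -8+24=16 <36 → l++
[2,13] -7+24=17 <36 → l++

l=3, r=13, sum=18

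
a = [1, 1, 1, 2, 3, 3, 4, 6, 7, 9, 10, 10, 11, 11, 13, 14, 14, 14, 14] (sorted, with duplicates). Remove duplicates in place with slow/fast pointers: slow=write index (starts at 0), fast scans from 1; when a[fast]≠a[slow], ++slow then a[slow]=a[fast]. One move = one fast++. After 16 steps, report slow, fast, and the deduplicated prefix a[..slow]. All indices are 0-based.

slow=0 fast=1: a[fast]=1=a[slow] dup, fast++
slow=0 fast=2: a[fast]=1=a[slow] dup, fast++
slow=0 fast=3: a[fast]=2≠a[slow]=1 write a[1]=2, slow++,fast++
slow=1 fast=4: a[fast]=3≠a[slow]=2 write a[2]=3, slow++,fast++
slow=2 fast=5: a[fast]=3=a[slow] dup, fast++
slow=2 fast=6: a[fast]=4≠a[slow]=3 write a[3]=4, slow++,fast++
slow=3 fast=7: a[fast]=6≠a[slow]=4 write a[4]=6, slow++,fast++
slow=4 fast=8: a[fast]=7≠a[slow]=6 write a[5]=7, slow++,fast++
slow=5 fast=9: a[fast]=9≠a[slow]=7 write a[6]=9, slow++,fast++
slow=6 fast=10: a[fast]=10≠a[slow]=9 write a[7]=10, slow++,fast++
slow=7 fast=11: a[fast]=10=a[slow] dup, fast++
slow=7 fast=12: a[fast]=11≠a[slow]=10 write a[8]=11, slow++,fast++
slow=8 fast=13: a[fast]=11=a[slow] dup, fast++
slow=8 fast=14: a[fast]=13≠a[slow]=11 write a[9]=13, slow++,fast++
slow=9 fast=15: a[fast]=14≠a[slow]=13 write a[10]=14, slow++,fast++
slow=10 fast=16: a[fast]=14=a[slow] dup, fast++

slow=10, fast=17, prefix=[1, 2, 3, 4, 6, 7, 9, 10, 11, 13, 14]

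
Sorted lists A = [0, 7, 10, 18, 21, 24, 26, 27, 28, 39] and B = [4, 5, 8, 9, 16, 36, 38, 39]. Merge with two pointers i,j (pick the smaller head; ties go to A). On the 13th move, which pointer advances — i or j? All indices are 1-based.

[i=1,j=1] A[i]=0<=B[j]=4 take 0 → i++
[i=2,j=1] A[i]=7>B[j]=4 take 4 → j++
[i=2,j=2] A[i]=7>B[j]=5 take 5 → j++
[i=2,j=3] A[i]=7<=B[j]=8 take 7 → i++
[i=3,j=3] A[i]=10>B[j]=8 take 8 → j++
[i=3,j=4] A[i]=10>B[j]=9 take 9 → j++
[i=3,j=5] A[i]=10<=B[j]=16 take 10 → i++
[i=4,j=5] A[i]=18>B[j]=16 take 16 → j++
[i=4,j=6] A[i]=18<=B[j]=36 take 18 → i++
[i=5,j=6] A[i]=21<=B[j]=36 take 21 → i++
[i=6,j=6] A[i]=24<=B[j]=36 take 24 → i++
[i=7,j=6] A[i]=26<=B[j]=36 take 26 → i++
[i=8,j=6] A[i]=27<=B[j]=36 take 27 → i++

i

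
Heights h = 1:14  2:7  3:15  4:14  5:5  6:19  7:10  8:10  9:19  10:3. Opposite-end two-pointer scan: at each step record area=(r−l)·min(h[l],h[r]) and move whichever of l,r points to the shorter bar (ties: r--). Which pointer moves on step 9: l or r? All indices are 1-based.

r

[1,10] min(14,3)*9=27 best=27 * → r--
[1,9] min(14,19)*8=112 best=112 * → l++
[2,9] min(7,19)*7=49 best=112 → l++
[3,9] min(15,19)*6=90 best=112 → l++
[4,9] min(14,19)*5=70 best=112 → l++
[5,9] min(5,19)*4=20 best=112 → l++
[6,9] min(19,19)*3=57 best=112 → r--
[6,8] min(19,10)*2=20 best=112 → r--
[6,7] min(19,10)*1=10 best=112 → r--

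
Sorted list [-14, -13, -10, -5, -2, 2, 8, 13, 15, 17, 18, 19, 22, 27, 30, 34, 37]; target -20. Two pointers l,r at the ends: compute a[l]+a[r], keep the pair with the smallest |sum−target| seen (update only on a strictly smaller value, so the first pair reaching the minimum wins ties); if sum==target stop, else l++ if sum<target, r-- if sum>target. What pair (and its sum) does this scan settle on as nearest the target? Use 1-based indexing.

pair (-14, -5) with sum -19 (|Δ|=1)

[1,17] -14+37=23 d=43 * → r--
[1,16] -14+34=20 d=40 * → r--
[1,15] -14+30=16 d=36 * → r--
[1,14] -14+27=13 d=33 * → r--
[1,13] -14+22=8 d=28 * → r--
[1,12] -14+19=5 d=25 * → r--
[1,11] -14+18=4 d=24 * → r--
[1,10] -14+17=3 d=23 * → r--
[1,9] -14+15=1 d=21 * → r--
[1,8] -14+13=-1 d=19 * → r--
[1,7] -14+8=-6 d=14 * → r--
[1,6] -14+2=-12 d=8 * → r--
[1,5] -14+-2=-16 d=4 * → r--
[1,4] -14+-5=-19 d=1 * → r--
[1,3] -14+-10=-24 d=4 → l++
[2,3] -13+-10=-23 d=3 → l++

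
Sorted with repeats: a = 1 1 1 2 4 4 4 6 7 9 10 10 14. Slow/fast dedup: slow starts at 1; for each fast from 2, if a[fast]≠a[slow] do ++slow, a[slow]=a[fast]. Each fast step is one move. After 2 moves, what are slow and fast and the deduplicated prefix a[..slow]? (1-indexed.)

slow=1, fast=4, prefix=[1]

(s=1,f=2) a[fast]=1=a[slow] dup → fast++
(s=1,f=3) a[fast]=1=a[slow] dup → fast++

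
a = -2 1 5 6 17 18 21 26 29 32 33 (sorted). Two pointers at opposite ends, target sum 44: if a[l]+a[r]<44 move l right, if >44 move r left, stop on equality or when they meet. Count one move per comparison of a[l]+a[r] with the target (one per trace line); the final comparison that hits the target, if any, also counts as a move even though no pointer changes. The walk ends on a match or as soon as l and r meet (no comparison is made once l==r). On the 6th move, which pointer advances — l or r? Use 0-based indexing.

r

[0,10] -2+33=31 <44 → l++
[1,10] 1+33=34 <44 → l++
[2,10] 5+33=38 <44 → l++
[3,10] 6+33=39 <44 → l++
[4,10] 17+33=50 >44 → r--
[4,9] 17+32=49 >44 → r--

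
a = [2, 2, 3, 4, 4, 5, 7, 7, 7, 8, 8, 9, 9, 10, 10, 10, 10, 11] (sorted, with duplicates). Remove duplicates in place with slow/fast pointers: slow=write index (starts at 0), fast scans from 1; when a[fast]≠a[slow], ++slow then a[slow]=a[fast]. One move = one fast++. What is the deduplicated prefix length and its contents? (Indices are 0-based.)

length 9; prefix = [2, 3, 4, 5, 7, 8, 9, 10, 11]

(s=0,f=1) a[fast]=2=a[slow] dup → fast++
(s=0,f=2) a[fast]=3≠a[slow]=2 write a[1]=3 → slow++,fast++
(s=1,f=3) a[fast]=4≠a[slow]=3 write a[2]=4 → slow++,fast++
(s=2,f=4) a[fast]=4=a[slow] dup → fast++
(s=2,f=5) a[fast]=5≠a[slow]=4 write a[3]=5 → slow++,fast++
(s=3,f=6) a[fast]=7≠a[slow]=5 write a[4]=7 → slow++,fast++
(s=4,f=7) a[fast]=7=a[slow] dup → fast++
(s=4,f=8) a[fast]=7=a[slow] dup → fast++
(s=4,f=9) a[fast]=8≠a[slow]=7 write a[5]=8 → slow++,fast++
(s=5,f=10) a[fast]=8=a[slow] dup → fast++
(s=5,f=11) a[fast]=9≠a[slow]=8 write a[6]=9 → slow++,fast++
(s=6,f=12) a[fast]=9=a[slow] dup → fast++
(s=6,f=13) a[fast]=10≠a[slow]=9 write a[7]=10 → slow++,fast++
(s=7,f=14) a[fast]=10=a[slow] dup → fast++
(s=7,f=15) a[fast]=10=a[slow] dup → fast++
(s=7,f=16) a[fast]=10=a[slow] dup → fast++
(s=7,f=17) a[fast]=11≠a[slow]=10 write a[8]=11 → slow++,fast++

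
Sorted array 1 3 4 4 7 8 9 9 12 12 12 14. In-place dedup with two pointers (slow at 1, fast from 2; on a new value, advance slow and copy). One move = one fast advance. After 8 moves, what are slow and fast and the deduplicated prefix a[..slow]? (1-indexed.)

slow=7, fast=10, prefix=[1, 3, 4, 7, 8, 9, 12]

slow=1 fast=2: a[fast]=3≠a[slow]=1 write a[2]=3, slow++,fast++
slow=2 fast=3: a[fast]=4≠a[slow]=3 write a[3]=4, slow++,fast++
slow=3 fast=4: a[fast]=4=a[slow] dup, fast++
slow=3 fast=5: a[fast]=7≠a[slow]=4 write a[4]=7, slow++,fast++
slow=4 fast=6: a[fast]=8≠a[slow]=7 write a[5]=8, slow++,fast++
slow=5 fast=7: a[fast]=9≠a[slow]=8 write a[6]=9, slow++,fast++
slow=6 fast=8: a[fast]=9=a[slow] dup, fast++
slow=6 fast=9: a[fast]=12≠a[slow]=9 write a[7]=12, slow++,fast++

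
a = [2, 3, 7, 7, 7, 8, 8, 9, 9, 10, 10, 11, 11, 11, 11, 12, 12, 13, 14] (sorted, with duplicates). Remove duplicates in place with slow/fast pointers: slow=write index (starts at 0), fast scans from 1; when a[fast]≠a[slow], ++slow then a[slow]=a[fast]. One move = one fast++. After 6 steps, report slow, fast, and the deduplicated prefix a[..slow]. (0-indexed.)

slow=0 fast=1: a[fast]=3≠a[slow]=2 write a[1]=3, slow++,fast++
slow=1 fast=2: a[fast]=7≠a[slow]=3 write a[2]=7, slow++,fast++
slow=2 fast=3: a[fast]=7=a[slow] dup, fast++
slow=2 fast=4: a[fast]=7=a[slow] dup, fast++
slow=2 fast=5: a[fast]=8≠a[slow]=7 write a[3]=8, slow++,fast++
slow=3 fast=6: a[fast]=8=a[slow] dup, fast++

slow=3, fast=7, prefix=[2, 3, 7, 8]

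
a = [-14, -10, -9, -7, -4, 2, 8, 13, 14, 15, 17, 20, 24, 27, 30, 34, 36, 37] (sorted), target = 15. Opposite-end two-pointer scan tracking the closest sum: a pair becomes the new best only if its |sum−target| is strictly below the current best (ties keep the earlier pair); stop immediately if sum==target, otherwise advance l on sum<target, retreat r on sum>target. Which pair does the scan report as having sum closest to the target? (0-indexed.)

pair (-9, 24) with sum 15 (|Δ|=0)

[0,17] -14+37=23 d=8 * → r--
[0,16] -14+36=22 d=7 * → r--
[0,15] -14+34=20 d=5 * → r--
[0,14] -14+30=16 d=1 * → r--
[0,13] -14+27=13 d=2 → l++
[1,13] -10+27=17 d=2 → r--
[1,12] -10+24=14 d=1 → l++
[2,12] -9+24=15 d=0 * → stop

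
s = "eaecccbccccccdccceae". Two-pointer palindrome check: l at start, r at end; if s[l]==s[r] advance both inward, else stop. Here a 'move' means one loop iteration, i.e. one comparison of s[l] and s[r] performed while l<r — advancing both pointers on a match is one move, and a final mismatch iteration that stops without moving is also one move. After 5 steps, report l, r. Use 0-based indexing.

l=5, r=14

[0,19] 'e'=='e' → l++,r--
[1,18] 'a'=='a' → l++,r--
[2,17] 'e'=='e' → l++,r--
[3,16] 'c'=='c' → l++,r--
[4,15] 'c'=='c' → l++,r--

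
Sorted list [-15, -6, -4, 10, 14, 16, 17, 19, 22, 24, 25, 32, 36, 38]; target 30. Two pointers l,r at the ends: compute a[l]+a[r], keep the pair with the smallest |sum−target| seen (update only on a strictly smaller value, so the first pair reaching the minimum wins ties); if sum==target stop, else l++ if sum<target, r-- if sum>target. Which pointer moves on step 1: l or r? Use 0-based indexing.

l=0 r=13: -15+38=23 d=7 *, l++

l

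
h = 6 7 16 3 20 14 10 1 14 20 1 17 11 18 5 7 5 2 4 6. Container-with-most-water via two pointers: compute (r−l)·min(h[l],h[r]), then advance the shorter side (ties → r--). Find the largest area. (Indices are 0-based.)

max area = 176

l=0 r=19: min(6,6)*19=114 best=114 *, r--
l=0 r=18: min(6,4)*18=72 best=114, r--
l=0 r=17: min(6,2)*17=34 best=114, r--
l=0 r=16: min(6,5)*16=80 best=114, r--
l=0 r=15: min(6,7)*15=90 best=114, l++
l=1 r=15: min(7,7)*14=98 best=114, r--
l=1 r=14: min(7,5)*13=65 best=114, r--
l=1 r=13: min(7,18)*12=84 best=114, l++
l=2 r=13: min(16,18)*11=176 best=176 *, l++
l=3 r=13: min(3,18)*10=30 best=176, l++
l=4 r=13: min(20,18)*9=162 best=176, r--
l=4 r=12: min(20,11)*8=88 best=176, r--
l=4 r=11: min(20,17)*7=119 best=176, r--
l=4 r=10: min(20,1)*6=6 best=176, r--
l=4 r=9: min(20,20)*5=100 best=176, r--
l=4 r=8: min(20,14)*4=56 best=176, r--
l=4 r=7: min(20,1)*3=3 best=176, r--
l=4 r=6: min(20,10)*2=20 best=176, r--
l=4 r=5: min(20,14)*1=14 best=176, r--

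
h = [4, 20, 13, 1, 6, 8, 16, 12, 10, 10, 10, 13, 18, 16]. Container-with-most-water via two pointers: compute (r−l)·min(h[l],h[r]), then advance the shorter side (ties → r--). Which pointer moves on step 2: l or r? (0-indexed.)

r

l=0 r=13: min(4,16)*13=52 best=52 *, l++
l=1 r=13: min(20,16)*12=192 best=192 *, r--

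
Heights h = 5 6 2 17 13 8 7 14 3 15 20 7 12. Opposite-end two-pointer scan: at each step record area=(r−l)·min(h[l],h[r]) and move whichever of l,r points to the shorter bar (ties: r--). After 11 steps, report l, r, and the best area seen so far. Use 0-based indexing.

l=9, r=10, best area=119

l=0 r=12: min(5,12)*12=60 best=60 *, l++
l=1 r=12: min(6,12)*11=66 best=66 *, l++
l=2 r=12: min(2,12)*10=20 best=66, l++
l=3 r=12: min(17,12)*9=108 best=108 *, r--
l=3 r=11: min(17,7)*8=56 best=108, r--
l=3 r=10: min(17,20)*7=119 best=119 *, l++
l=4 r=10: min(13,20)*6=78 best=119, l++
l=5 r=10: min(8,20)*5=40 best=119, l++
l=6 r=10: min(7,20)*4=28 best=119, l++
l=7 r=10: min(14,20)*3=42 best=119, l++
l=8 r=10: min(3,20)*2=6 best=119, l++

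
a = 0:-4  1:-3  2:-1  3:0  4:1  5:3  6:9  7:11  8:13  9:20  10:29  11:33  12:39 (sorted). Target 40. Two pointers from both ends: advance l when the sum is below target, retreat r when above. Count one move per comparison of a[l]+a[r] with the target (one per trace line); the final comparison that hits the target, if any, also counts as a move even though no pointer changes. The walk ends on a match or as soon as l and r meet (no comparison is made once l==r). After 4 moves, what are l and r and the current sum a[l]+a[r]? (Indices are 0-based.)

l=4, r=12, sum=40

[0,12] -4+39=35 <40 → l++
[1,12] -3+39=36 <40 → l++
[2,12] -1+39=38 <40 → l++
[3,12] 0+39=39 <40 → l++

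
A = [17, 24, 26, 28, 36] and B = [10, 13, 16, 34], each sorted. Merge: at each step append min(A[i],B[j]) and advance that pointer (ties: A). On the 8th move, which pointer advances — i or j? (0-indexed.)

j

[i=0,j=0] A[i]=17>B[j]=10 take 10 → j++
[i=0,j=1] A[i]=17>B[j]=13 take 13 → j++
[i=0,j=2] A[i]=17>B[j]=16 take 16 → j++
[i=0,j=3] A[i]=17<=B[j]=34 take 17 → i++
[i=1,j=3] A[i]=24<=B[j]=34 take 24 → i++
[i=2,j=3] A[i]=26<=B[j]=34 take 26 → i++
[i=3,j=3] A[i]=28<=B[j]=34 take 28 → i++
[i=4,j=3] A[i]=36>B[j]=34 take 34 → j++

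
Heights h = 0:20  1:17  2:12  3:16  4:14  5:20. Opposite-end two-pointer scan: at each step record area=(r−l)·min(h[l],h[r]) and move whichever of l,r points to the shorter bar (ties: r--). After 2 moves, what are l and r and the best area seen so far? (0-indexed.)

l=0, r=3, best area=100

[0,5] min(20,20)*5=100 best=100 * → r--
[0,4] min(20,14)*4=56 best=100 → r--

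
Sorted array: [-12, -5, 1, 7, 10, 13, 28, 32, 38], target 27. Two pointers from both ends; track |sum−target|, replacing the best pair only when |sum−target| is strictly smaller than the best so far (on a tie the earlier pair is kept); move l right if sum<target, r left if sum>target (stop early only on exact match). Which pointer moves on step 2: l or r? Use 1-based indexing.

r

l=1 r=9: -12+38=26 d=1 *, l++
l=2 r=9: -5+38=33 d=6, r--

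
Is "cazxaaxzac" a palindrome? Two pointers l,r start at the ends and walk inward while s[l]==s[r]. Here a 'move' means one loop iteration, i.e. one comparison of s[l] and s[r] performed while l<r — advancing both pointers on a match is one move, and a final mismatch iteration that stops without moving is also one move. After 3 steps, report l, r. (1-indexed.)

l=4, r=7

[1,10] 'c'=='c' → l++,r--
[2,9] 'a'=='a' → l++,r--
[3,8] 'z'=='z' → l++,r--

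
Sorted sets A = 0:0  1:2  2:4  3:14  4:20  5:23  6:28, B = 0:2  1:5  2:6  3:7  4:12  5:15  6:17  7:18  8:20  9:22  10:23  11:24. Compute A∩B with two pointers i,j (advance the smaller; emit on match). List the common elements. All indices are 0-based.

intersection = [2, 20, 23]

[i=0,j=0] 0<2 → i++
[i=1,j=0] 2==2 emit → i++,j++
[i=2,j=1] 4<5 → i++
[i=3,j=1] 14>5 → j++
[i=3,j=2] 14>6 → j++
[i=3,j=3] 14>7 → j++
[i=3,j=4] 14>12 → j++
[i=3,j=5] 14<15 → i++
[i=4,j=5] 20>15 → j++
[i=4,j=6] 20>17 → j++
[i=4,j=7] 20>18 → j++
[i=4,j=8] 20==20 emit → i++,j++
[i=5,j=9] 23>22 → j++
[i=5,j=10] 23==23 emit → i++,j++
[i=6,j=11] 28>24 → j++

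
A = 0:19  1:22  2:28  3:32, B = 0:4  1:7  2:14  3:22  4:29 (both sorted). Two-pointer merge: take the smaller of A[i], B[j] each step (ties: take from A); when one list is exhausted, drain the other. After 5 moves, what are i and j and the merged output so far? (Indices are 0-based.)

i=2, j=3, merged so far=[4, 7, 14, 19, 22]

i=0 j=0: A[i]=19>B[j]=4 take 4, j++
i=0 j=1: A[i]=19>B[j]=7 take 7, j++
i=0 j=2: A[i]=19>B[j]=14 take 14, j++
i=0 j=3: A[i]=19<=B[j]=22 take 19, i++
i=1 j=3: A[i]=22<=B[j]=22 take 22, i++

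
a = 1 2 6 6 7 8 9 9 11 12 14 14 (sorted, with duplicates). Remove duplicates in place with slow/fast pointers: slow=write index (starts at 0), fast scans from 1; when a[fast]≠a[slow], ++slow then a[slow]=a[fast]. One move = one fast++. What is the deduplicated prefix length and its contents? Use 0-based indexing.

length 9; prefix = [1, 2, 6, 7, 8, 9, 11, 12, 14]

slow=0 fast=1: a[fast]=2≠a[slow]=1 write a[1]=2, slow++,fast++
slow=1 fast=2: a[fast]=6≠a[slow]=2 write a[2]=6, slow++,fast++
slow=2 fast=3: a[fast]=6=a[slow] dup, fast++
slow=2 fast=4: a[fast]=7≠a[slow]=6 write a[3]=7, slow++,fast++
slow=3 fast=5: a[fast]=8≠a[slow]=7 write a[4]=8, slow++,fast++
slow=4 fast=6: a[fast]=9≠a[slow]=8 write a[5]=9, slow++,fast++
slow=5 fast=7: a[fast]=9=a[slow] dup, fast++
slow=5 fast=8: a[fast]=11≠a[slow]=9 write a[6]=11, slow++,fast++
slow=6 fast=9: a[fast]=12≠a[slow]=11 write a[7]=12, slow++,fast++
slow=7 fast=10: a[fast]=14≠a[slow]=12 write a[8]=14, slow++,fast++
slow=8 fast=11: a[fast]=14=a[slow] dup, fast++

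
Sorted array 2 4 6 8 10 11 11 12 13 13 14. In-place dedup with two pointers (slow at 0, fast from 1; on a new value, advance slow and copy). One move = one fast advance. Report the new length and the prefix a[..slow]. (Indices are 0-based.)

length 9; prefix = [2, 4, 6, 8, 10, 11, 12, 13, 14]

slow=0 fast=1: a[fast]=4≠a[slow]=2 write a[1]=4, slow++,fast++
slow=1 fast=2: a[fast]=6≠a[slow]=4 write a[2]=6, slow++,fast++
slow=2 fast=3: a[fast]=8≠a[slow]=6 write a[3]=8, slow++,fast++
slow=3 fast=4: a[fast]=10≠a[slow]=8 write a[4]=10, slow++,fast++
slow=4 fast=5: a[fast]=11≠a[slow]=10 write a[5]=11, slow++,fast++
slow=5 fast=6: a[fast]=11=a[slow] dup, fast++
slow=5 fast=7: a[fast]=12≠a[slow]=11 write a[6]=12, slow++,fast++
slow=6 fast=8: a[fast]=13≠a[slow]=12 write a[7]=13, slow++,fast++
slow=7 fast=9: a[fast]=13=a[slow] dup, fast++
slow=7 fast=10: a[fast]=14≠a[slow]=13 write a[8]=14, slow++,fast++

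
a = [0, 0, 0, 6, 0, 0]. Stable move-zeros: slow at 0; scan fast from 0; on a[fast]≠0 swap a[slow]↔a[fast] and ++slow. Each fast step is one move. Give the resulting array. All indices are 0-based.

(s=0,f=0) a[fast]=0 → fast++
(s=0,f=1) a[fast]=0 → fast++
(s=0,f=2) a[fast]=0 → fast++
(s=0,f=3) a[fast]=6≠0 swap→a[0]=6 → slow++,fast++
(s=1,f=4) a[fast]=0 → fast++
(s=1,f=5) a[fast]=0 → fast++

[6, 0, 0, 0, 0, 0]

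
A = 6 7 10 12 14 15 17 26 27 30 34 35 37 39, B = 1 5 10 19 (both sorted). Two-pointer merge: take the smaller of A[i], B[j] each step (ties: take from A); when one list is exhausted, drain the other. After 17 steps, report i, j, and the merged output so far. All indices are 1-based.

i=14, j=5, merged so far=[1, 5, 6, 7, 10, 10, 12, 14, 15, 17, 19, 26, 27, 30, 34, 35, 37]

i=1 j=1: A[i]=6>B[j]=1 take 1, j++
i=1 j=2: A[i]=6>B[j]=5 take 5, j++
i=1 j=3: A[i]=6<=B[j]=10 take 6, i++
i=2 j=3: A[i]=7<=B[j]=10 take 7, i++
i=3 j=3: A[i]=10<=B[j]=10 take 10, i++
i=4 j=3: A[i]=12>B[j]=10 take 10, j++
i=4 j=4: A[i]=12<=B[j]=19 take 12, i++
i=5 j=4: A[i]=14<=B[j]=19 take 14, i++
i=6 j=4: A[i]=15<=B[j]=19 take 15, i++
i=7 j=4: A[i]=17<=B[j]=19 take 17, i++
i=8 j=4: A[i]=26>B[j]=19 take 19, j++
i=8 j=5: B done, take A[i]=26, i++
i=9 j=5: B done, take A[i]=27, i++
i=10 j=5: B done, take A[i]=30, i++
i=11 j=5: B done, take A[i]=34, i++
i=12 j=5: B done, take A[i]=35, i++
i=13 j=5: B done, take A[i]=37, i++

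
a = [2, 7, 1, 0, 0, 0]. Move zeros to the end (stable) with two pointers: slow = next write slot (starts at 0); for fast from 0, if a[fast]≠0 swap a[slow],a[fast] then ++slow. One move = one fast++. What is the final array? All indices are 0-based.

[2, 7, 1, 0, 0, 0]

(s=0,f=0) a[fast]=2≠0 swap→a[0]=2 → slow++,fast++
(s=1,f=1) a[fast]=7≠0 swap→a[1]=7 → slow++,fast++
(s=2,f=2) a[fast]=1≠0 swap→a[2]=1 → slow++,fast++
(s=3,f=3) a[fast]=0 → fast++
(s=3,f=4) a[fast]=0 → fast++
(s=3,f=5) a[fast]=0 → fast++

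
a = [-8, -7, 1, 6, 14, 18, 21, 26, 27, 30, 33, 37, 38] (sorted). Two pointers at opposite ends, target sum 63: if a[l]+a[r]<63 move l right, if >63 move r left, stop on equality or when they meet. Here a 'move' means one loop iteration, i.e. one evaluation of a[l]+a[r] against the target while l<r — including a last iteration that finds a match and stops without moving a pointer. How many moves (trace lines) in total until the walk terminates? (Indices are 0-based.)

l=0 r=12: -8+38=30 <63, l++
l=1 r=12: -7+38=31 <63, l++
l=2 r=12: 1+38=39 <63, l++
l=3 r=12: 6+38=44 <63, l++
l=4 r=12: 14+38=52 <63, l++
l=5 r=12: 18+38=56 <63, l++
l=6 r=12: 21+38=59 <63, l++
l=7 r=12: 26+38=64 >63, r--
l=7 r=11: 26+37=63, found

9 moves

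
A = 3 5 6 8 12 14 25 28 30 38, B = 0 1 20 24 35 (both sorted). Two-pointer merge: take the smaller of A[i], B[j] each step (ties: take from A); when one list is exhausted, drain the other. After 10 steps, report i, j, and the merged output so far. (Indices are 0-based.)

[i=0,j=0] A[i]=3>B[j]=0 take 0 → j++
[i=0,j=1] A[i]=3>B[j]=1 take 1 → j++
[i=0,j=2] A[i]=3<=B[j]=20 take 3 → i++
[i=1,j=2] A[i]=5<=B[j]=20 take 5 → i++
[i=2,j=2] A[i]=6<=B[j]=20 take 6 → i++
[i=3,j=2] A[i]=8<=B[j]=20 take 8 → i++
[i=4,j=2] A[i]=12<=B[j]=20 take 12 → i++
[i=5,j=2] A[i]=14<=B[j]=20 take 14 → i++
[i=6,j=2] A[i]=25>B[j]=20 take 20 → j++
[i=6,j=3] A[i]=25>B[j]=24 take 24 → j++

i=6, j=4, merged so far=[0, 1, 3, 5, 6, 8, 12, 14, 20, 24]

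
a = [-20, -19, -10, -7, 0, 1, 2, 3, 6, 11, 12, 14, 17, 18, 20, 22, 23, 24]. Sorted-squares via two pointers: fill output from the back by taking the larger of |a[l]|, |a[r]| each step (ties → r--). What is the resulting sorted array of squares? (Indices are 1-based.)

[0, 1, 4, 9, 36, 49, 100, 121, 144, 196, 289, 324, 361, 400, 400, 484, 529, 576]

[1,18] |-20|<=|24| out[18]=576 → r--
[1,17] |-20|<=|23| out[17]=529 → r--
[1,16] |-20|<=|22| out[16]=484 → r--
[1,15] |-20|<=|20| out[15]=400 → r--
[1,14] |-20|>|18| out[14]=400 → l++
[2,14] |-19|>|18| out[13]=361 → l++
[3,14] |-10|<=|18| out[12]=324 → r--
[3,13] |-10|<=|17| out[11]=289 → r--
[3,12] |-10|<=|14| out[10]=196 → r--
[3,11] |-10|<=|12| out[9]=144 → r--
[3,10] |-10|<=|11| out[8]=121 → r--
[3,9] |-10|>|6| out[7]=100 → l++
[4,9] |-7|>|6| out[6]=49 → l++
[5,9] |0|<=|6| out[5]=36 → r--
[5,8] |0|<=|3| out[4]=9 → r--
[5,7] |0|<=|2| out[3]=4 → r--
[5,6] |0|<=|1| out[2]=1 → r--
[5,5] |0|<=|0| out[1]=0 → r--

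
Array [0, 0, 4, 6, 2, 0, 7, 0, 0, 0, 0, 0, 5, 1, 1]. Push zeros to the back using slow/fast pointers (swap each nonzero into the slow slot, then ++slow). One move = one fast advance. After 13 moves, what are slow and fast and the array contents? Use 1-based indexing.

slow=6, fast=14, a=[4, 6, 2, 7, 5, 0, 0, 0, 0, 0, 0, 0, 0, 1, 1]

(s=1,f=1) a[fast]=0 → fast++
(s=1,f=2) a[fast]=0 → fast++
(s=1,f=3) a[fast]=4≠0 swap→a[1]=4 → slow++,fast++
(s=2,f=4) a[fast]=6≠0 swap→a[2]=6 → slow++,fast++
(s=3,f=5) a[fast]=2≠0 swap→a[3]=2 → slow++,fast++
(s=4,f=6) a[fast]=0 → fast++
(s=4,f=7) a[fast]=7≠0 swap→a[4]=7 → slow++,fast++
(s=5,f=8) a[fast]=0 → fast++
(s=5,f=9) a[fast]=0 → fast++
(s=5,f=10) a[fast]=0 → fast++
(s=5,f=11) a[fast]=0 → fast++
(s=5,f=12) a[fast]=0 → fast++
(s=5,f=13) a[fast]=5≠0 swap→a[5]=5 → slow++,fast++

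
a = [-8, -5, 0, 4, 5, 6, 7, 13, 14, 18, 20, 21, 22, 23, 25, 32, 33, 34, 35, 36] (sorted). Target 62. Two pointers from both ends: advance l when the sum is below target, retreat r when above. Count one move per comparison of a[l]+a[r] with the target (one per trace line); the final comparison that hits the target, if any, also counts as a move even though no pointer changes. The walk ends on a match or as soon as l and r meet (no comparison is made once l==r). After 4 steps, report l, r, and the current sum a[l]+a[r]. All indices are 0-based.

l=4, r=19, sum=41

l=0 r=19: -8+36=28 <62, l++
l=1 r=19: -5+36=31 <62, l++
l=2 r=19: 0+36=36 <62, l++
l=3 r=19: 4+36=40 <62, l++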